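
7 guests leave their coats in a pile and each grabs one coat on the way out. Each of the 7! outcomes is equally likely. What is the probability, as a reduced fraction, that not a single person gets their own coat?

Favorable outcomes: !7 = 1854.
Total outcomes: 7! = 5040.
Probability = 1854/5040 = 103/280.

103/280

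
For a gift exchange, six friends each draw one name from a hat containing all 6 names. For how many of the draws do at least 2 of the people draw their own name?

191

# with exactly i fixed is C(6,i)·!(6-i); sum over i=2..6:
  i=2: C(6,2)·!4 = 15·9 = 135
  i=3: C(6,3)·!3 = 20·2 = 40
  i=4: C(6,4)·!2 = 15·1 = 15
  i=5: C(6,5)·!1 = 6·0 = 0
  i=6: C(6,6)·!0 = 1·1 = 1
Total = 191.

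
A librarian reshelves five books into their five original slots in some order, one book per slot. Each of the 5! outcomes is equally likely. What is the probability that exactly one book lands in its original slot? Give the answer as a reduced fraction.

3/8

Favorable outcomes: C(5,1)·!4 = 5·9 = 45.
Total outcomes: 5! = 120.
Probability = 45/120 = 3/8.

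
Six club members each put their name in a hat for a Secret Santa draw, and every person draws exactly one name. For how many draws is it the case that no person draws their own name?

By inclusion-exclusion, !6 = Σ (-1)^k · 6!/k! for k=0..6
= 6! - 6!/1! + 6!/2! - 6!/3! + 6!/4! - 6!/5! + 6!/6!
= 720 - 720 + 360 - 120 + 30 - 6 + 1
= 265

265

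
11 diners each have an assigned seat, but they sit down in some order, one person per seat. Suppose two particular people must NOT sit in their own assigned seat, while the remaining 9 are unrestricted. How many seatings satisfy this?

33022080

Inclusion-exclusion on the 2 forbidden self-matches:
Σ_{j=0}^{2} (-1)^j C(2,j)(11-j)!
= C(2,0)·11! - C(2,1)·10! + C(2,2)·9!
= 39916800 - 7257600 + 362880
= 33022080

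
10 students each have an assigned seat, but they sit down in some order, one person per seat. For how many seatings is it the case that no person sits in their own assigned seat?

1334961

!10 is the nearest integer to 10!/e.
10! = 3628800, and 3628800/e ≈ 1334960.92, so !10 = 1334961.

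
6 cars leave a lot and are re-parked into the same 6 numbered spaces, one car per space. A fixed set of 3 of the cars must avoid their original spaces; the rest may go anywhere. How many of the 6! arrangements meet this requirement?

Let A_j be the event that the j-th constrained one is fixed. By inclusion-exclusion over the 3 events:
Σ_{j=0}^{3} (-1)^j C(3,j)(6-j)!
= C(3,0)·6! - C(3,1)·5! + C(3,2)·4! - C(3,3)·3!
= 720 - 360 + 72 - 6
= 426

426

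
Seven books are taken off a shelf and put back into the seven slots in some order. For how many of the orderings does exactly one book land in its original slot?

1855

Choose which one of the 7 is fixed: C(7,1) = 7.
The other 6 form a derangement: !6 = 265.
Total: 7 × 265 = 1855.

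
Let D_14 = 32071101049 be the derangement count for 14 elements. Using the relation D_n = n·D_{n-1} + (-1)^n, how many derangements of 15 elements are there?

D_15 = 15·32071101049 - 1 = 481066515734.

481066515734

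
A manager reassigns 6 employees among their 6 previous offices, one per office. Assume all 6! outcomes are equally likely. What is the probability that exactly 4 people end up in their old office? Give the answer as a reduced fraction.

1/48

Favorable outcomes: C(6,4)·!2 = 15·1 = 15.
Total outcomes: 6! = 720.
Probability = 15/720 = 1/48.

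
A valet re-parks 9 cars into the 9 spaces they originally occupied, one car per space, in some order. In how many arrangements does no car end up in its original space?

133496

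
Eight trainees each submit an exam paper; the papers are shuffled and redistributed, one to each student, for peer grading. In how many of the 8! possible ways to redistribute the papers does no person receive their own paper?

14833

The number of derangements of 8 is !8 = Σ_{k=0}^{8} (-1)^k·8!/k!
= 8! - 8!/1! + 8!/2! - 8!/3! + 8!/4! - 8!/5! + 8!/6! - 8!/7! + 8!/8!
= 40320 - 40320 + 20160 - 6720 + 1680 - 336 + 56 - 8 + 1
= 14833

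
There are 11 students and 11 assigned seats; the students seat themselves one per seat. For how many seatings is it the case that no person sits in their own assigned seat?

Use !n = (n-1)(!(n-1) + !(n-2)).
!11 = 10·(1334961 + 133496) = 10·1468457 = 14684570

14684570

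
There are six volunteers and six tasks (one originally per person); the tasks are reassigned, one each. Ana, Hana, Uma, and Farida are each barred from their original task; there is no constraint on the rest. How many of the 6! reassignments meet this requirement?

362

Let A_j be the event that the j-th constrained one is fixed. By inclusion-exclusion over the 4 events:
Σ_{j=0}^{4} (-1)^j C(4,j)(6-j)!
= C(4,0)·6! - C(4,1)·5! + C(4,2)·4! - C(4,3)·3! + C(4,4)·2!
= 720 - 480 + 144 - 24 + 2
= 362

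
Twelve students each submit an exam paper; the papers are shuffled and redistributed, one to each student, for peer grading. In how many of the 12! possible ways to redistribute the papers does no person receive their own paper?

176214841

!12 is the nearest integer to 12!/e.
12! = 479001600, and 479001600/e ≈ 176214840.93, so !12 = 176214841.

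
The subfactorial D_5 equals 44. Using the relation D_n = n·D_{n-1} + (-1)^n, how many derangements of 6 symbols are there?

265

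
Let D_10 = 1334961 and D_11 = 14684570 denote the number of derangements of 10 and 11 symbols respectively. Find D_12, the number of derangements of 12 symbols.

176214841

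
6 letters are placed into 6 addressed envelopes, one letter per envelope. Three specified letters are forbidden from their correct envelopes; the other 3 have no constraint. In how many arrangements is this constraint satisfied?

Let A_j be the event that the j-th constrained one is fixed. By inclusion-exclusion over the 3 events:
Σ_{j=0}^{3} (-1)^j C(3,j)(6-j)!
= C(3,0)·6! - C(3,1)·5! + C(3,2)·4! - C(3,3)·3!
= 720 - 360 + 72 - 6
= 426

426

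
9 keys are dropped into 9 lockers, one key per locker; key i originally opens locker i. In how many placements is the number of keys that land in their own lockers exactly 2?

Pick the 2 fixed positions: C(9,2) = 36 ways.
The other 7 form a derangement: !7 = 1854.
Total: 36 × 1854 = 66744.

66744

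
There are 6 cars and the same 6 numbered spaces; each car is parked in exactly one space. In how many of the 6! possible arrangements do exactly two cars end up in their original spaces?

135

Pick the 2 fixed positions: C(6,2) = 15 ways.
The other 4 form a derangement: !4 = 9.
Total: 15 × 9 = 135.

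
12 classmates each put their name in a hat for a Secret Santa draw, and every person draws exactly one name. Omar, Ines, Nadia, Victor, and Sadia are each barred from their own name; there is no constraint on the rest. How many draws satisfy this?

Let A_j be the event that the j-th constrained one is fixed. By inclusion-exclusion over the 5 events:
Σ_{j=0}^{5} (-1)^j C(5,j)(12-j)!
= C(5,0)·12! - C(5,1)·11! + C(5,2)·10! - C(5,3)·9! + C(5,4)·8! - C(5,5)·7!
= 479001600 - 199584000 + 36288000 - 3628800 + 201600 - 5040
= 312273360

312273360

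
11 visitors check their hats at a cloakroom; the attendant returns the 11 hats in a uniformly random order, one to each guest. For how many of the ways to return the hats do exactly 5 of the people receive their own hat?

122430

Pick the 5 fixed positions: C(11,5) = 462 ways.
The remaining 6 must be deranged: !6 = 265.
Total: 462 × 265 = 122430.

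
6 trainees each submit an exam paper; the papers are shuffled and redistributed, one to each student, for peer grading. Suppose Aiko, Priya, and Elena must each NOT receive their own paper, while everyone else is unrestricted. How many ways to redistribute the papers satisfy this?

426

Inclusion-exclusion on the 3 forbidden self-matches:
Σ_{j=0}^{3} (-1)^j C(3,j)(6-j)!
= C(3,0)·6! - C(3,1)·5! + C(3,2)·4! - C(3,3)·3!
= 720 - 360 + 72 - 6
= 426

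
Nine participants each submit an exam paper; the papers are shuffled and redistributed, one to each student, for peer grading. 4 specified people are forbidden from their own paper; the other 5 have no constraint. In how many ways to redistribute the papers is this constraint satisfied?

Inclusion-exclusion on the 4 forbidden self-matches:
Σ_{j=0}^{4} (-1)^j C(4,j)(9-j)!
= C(4,0)·9! - C(4,1)·8! + C(4,2)·7! - C(4,3)·6! + C(4,4)·5!
= 362880 - 161280 + 30240 - 2880 + 120
= 229080

229080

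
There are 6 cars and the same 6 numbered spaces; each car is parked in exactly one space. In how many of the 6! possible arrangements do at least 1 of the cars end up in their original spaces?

Sum C(6,i)·!(6-i) for i = 1..6:
  i=1: C(6,1)·!5 = 6·44 = 264
  i=2: C(6,2)·!4 = 15·9 = 135
  i=3: C(6,3)·!3 = 20·2 = 40
  i=4: C(6,4)·!2 = 15·1 = 15
  i=5: C(6,5)·!1 = 6·0 = 0
  i=6: C(6,6)·!0 = 1·1 = 1
Total = 455.

455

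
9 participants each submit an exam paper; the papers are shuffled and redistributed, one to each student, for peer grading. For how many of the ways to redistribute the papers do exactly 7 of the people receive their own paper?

Choose which 7 of the 9 are fixed: C(9,7) = 36.
The other 2 form a derangement: !2 = 1.
Total: 36 × 1 = 36.

36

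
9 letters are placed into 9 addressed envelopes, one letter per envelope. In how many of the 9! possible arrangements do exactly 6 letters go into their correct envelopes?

168

Pick the 6 fixed positions: C(9,6) = 84 ways.
The remaining 3 must be deranged: !3 = 2.
Total: 84 × 2 = 168.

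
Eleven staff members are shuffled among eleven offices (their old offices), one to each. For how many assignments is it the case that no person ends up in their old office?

14684570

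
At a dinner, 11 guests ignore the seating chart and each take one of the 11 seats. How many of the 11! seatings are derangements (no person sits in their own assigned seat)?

The subfactorial !11 = [11!/e] (nearest integer).
11! = 39916800, and 39916800/e ≈ 14684570.08, so !11 = 14684570.

14684570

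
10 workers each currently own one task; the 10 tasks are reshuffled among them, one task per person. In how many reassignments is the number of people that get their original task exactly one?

Pick the single fixed position: C(10,1) = 10 ways.
The remaining 9 must be deranged: !9 = 133496.
Total: 10 × 133496 = 1334960.

1334960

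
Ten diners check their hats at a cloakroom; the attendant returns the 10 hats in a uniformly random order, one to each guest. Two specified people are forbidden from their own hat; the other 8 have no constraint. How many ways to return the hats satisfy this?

2943360

Let A_j be the event that the j-th constrained one is fixed. By inclusion-exclusion over the 2 events:
Σ_{j=0}^{2} (-1)^j C(2,j)(10-j)!
= C(2,0)·10! - C(2,1)·9! + C(2,2)·8!
= 3628800 - 725760 + 40320
= 2943360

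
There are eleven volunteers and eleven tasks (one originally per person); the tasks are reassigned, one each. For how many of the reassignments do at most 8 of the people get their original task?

39916744

Sum C(11,i)·!(11-i) for i = 0..8:
  i=0: C(11,0)·!11 = 1·14684570 = 14684570
  i=1: C(11,1)·!10 = 11·1334961 = 14684571
  i=2: C(11,2)·!9 = 55·133496 = 7342280
  i=3: C(11,3)·!8 = 165·14833 = 2447445
  i=4: C(11,4)·!7 = 330·1854 = 611820
  i=5: C(11,5)·!6 = 462·265 = 122430
  i=6: C(11,6)·!5 = 462·44 = 20328
  i=7: C(11,7)·!4 = 330·9 = 2970
  i=8: C(11,8)·!3 = 165·2 = 330
Total = 39916744.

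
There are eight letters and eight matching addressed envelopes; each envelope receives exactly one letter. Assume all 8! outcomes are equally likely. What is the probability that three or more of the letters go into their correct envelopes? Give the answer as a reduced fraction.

647/8064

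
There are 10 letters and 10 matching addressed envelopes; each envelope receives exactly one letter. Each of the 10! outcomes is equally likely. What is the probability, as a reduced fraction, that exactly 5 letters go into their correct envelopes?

Favorable outcomes: C(10,5)·!5 = 252·44 = 11088.
Total outcomes: 10! = 3628800.
Probability = 11088/3628800 = 11/3600.

11/3600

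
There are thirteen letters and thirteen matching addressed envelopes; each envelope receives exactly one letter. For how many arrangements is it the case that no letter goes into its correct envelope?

2290792932

Recurrence: !13 = 12·(!12 + !11).
!13 = 12·(176214841 + 14684570) = 12·190899411 = 2290792932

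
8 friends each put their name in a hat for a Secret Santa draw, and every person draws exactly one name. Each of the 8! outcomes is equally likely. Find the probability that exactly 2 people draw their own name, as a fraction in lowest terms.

Favorable outcomes: C(8,2)·!6 = 28·265 = 7420.
Total outcomes: 8! = 40320.
Probability = 7420/40320 = 53/288.

53/288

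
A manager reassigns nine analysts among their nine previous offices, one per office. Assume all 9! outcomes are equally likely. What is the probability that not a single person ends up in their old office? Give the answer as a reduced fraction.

16687/45360

Favorable outcomes: !9 = 133496.
Total outcomes: 9! = 362880.
Probability = 133496/362880 = 16687/45360.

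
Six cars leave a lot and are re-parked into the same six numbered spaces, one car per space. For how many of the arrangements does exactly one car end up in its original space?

264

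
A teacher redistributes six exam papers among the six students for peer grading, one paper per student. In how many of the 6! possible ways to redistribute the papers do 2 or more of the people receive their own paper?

191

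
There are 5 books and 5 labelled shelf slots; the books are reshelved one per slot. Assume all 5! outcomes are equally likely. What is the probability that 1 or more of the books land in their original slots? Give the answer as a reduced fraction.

Favorable outcomes: Σ_{i≥1} C(5,i)·!(5-i) = 5·9 + 10·2 + 10·1 + 5·0 + 1·1 = 76.
Total outcomes: 5! = 120.
Probability = 76/120 = 19/30.

19/30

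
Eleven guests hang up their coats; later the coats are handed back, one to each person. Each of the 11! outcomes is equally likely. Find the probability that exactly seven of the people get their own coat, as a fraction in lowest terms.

1/13440

Favorable outcomes: C(11,7)·!4 = 330·9 = 2970.
Total outcomes: 11! = 39916800.
Probability = 2970/39916800 = 1/13440.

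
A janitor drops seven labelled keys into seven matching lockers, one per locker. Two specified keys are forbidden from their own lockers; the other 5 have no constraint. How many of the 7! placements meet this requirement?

Inclusion-exclusion on the 2 forbidden self-matches:
Σ_{j=0}^{2} (-1)^j C(2,j)(7-j)!
= C(2,0)·7! - C(2,1)·6! + C(2,2)·5!
= 5040 - 1440 + 120
= 3720

3720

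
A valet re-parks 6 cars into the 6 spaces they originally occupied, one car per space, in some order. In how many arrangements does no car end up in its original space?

265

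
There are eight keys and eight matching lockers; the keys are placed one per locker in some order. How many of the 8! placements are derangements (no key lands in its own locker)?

The number of derangements of 8 is !8 = Σ_{k=0}^{8} (-1)^k·8!/k!
= 8! - 8!/1! + 8!/2! - 8!/3! + 8!/4! - 8!/5! + 8!/6! - 8!/7! + 8!/8!
= 40320 - 40320 + 20160 - 6720 + 1680 - 336 + 56 - 8 + 1
= 14833

14833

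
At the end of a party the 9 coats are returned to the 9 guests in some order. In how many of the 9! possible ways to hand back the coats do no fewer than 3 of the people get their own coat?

# with exactly i fixed is C(9,i)·!(9-i); sum over i=3..9:
  i=3: C(9,3)·!6 = 84·265 = 22260
  i=4: C(9,4)·!5 = 126·44 = 5544
  i=5: C(9,5)·!4 = 126·9 = 1134
  i=6: C(9,6)·!3 = 84·2 = 168
  i=7: C(9,7)·!2 = 36·1 = 36
  i=8: C(9,8)·!1 = 9·0 = 0
  i=9: C(9,9)·!0 = 1·1 = 1
Total = 29143.

29143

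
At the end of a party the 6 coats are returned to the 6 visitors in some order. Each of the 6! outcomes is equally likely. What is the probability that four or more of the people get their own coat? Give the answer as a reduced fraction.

Favorable outcomes: Σ_{i≥4} C(6,i)·!(6-i) = 15·1 + 6·0 + 1·1 = 16.
Total outcomes: 6! = 720.
Probability = 16/720 = 1/45.

1/45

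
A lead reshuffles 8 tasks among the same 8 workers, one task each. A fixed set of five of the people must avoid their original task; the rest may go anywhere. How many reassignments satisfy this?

21234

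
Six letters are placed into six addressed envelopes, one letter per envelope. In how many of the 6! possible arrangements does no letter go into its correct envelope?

265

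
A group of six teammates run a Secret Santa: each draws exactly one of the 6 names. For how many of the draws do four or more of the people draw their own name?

16

# with exactly i fixed is C(6,i)·!(6-i); sum over i=4..6:
  i=4: C(6,4)·!2 = 15·1 = 15
  i=5: C(6,5)·!1 = 6·0 = 0
  i=6: C(6,6)·!0 = 1·1 = 1
Total = 16.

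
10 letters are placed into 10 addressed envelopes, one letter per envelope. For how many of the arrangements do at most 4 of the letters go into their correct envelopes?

3615536

# with exactly i fixed is C(10,i)·!(10-i); sum over i=0..4:
  i=0: C(10,0)·!10 = 1·1334961 = 1334961
  i=1: C(10,1)·!9 = 10·133496 = 1334960
  i=2: C(10,2)·!8 = 45·14833 = 667485
  i=3: C(10,3)·!7 = 120·1854 = 222480
  i=4: C(10,4)·!6 = 210·265 = 55650
Total = 3615536.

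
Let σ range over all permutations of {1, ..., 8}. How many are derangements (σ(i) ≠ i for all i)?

!8 is the nearest integer to 8!/e.
8! = 40320, and 40320/e ≈ 14832.90, so !8 = 14833.

14833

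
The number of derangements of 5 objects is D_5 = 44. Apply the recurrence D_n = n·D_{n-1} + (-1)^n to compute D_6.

265

D_6 = 6·44 + 1 = 265.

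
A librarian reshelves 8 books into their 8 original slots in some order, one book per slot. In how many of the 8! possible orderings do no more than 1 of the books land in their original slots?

29665

# with exactly i fixed is C(8,i)·!(8-i); sum over i=0..1:
  i=0: C(8,0)·!8 = 1·14833 = 14833
  i=1: C(8,1)·!7 = 8·1854 = 14832
Total = 29665.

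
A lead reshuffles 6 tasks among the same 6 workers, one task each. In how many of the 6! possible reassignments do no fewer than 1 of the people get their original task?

455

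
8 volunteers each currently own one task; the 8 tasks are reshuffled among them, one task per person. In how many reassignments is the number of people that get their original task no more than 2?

# with exactly i fixed is C(8,i)·!(8-i); sum over i=0..2:
  i=0: C(8,0)·!8 = 1·14833 = 14833
  i=1: C(8,1)·!7 = 8·1854 = 14832
  i=2: C(8,2)·!6 = 28·265 = 7420
Total = 37085.

37085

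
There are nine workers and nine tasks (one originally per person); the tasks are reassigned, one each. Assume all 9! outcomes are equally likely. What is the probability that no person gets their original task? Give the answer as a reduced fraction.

16687/45360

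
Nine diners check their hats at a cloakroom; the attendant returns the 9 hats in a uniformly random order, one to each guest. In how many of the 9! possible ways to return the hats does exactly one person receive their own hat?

133497

Pick the single fixed position: C(9,1) = 9 ways.
The other 8 form a derangement: !8 = 14833.
Total: 9 × 14833 = 133497.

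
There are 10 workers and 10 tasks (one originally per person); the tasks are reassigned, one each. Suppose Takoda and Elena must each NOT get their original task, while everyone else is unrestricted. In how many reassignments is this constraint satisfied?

Inclusion-exclusion on the 2 forbidden self-matches:
Σ_{j=0}^{2} (-1)^j C(2,j)(10-j)!
= C(2,0)·10! - C(2,1)·9! + C(2,2)·8!
= 3628800 - 725760 + 40320
= 2943360

2943360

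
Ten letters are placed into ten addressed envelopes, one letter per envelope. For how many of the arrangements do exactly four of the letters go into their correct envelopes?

Pick the 4 fixed positions: C(10,4) = 210 ways.
The other 6 form a derangement: !6 = 265.
Total: 210 × 265 = 55650.

55650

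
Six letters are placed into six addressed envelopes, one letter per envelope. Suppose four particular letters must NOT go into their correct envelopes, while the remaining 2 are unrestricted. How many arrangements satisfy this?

Inclusion-exclusion on the 4 forbidden self-matches:
Σ_{j=0}^{4} (-1)^j C(4,j)(6-j)!
= C(4,0)·6! - C(4,1)·5! + C(4,2)·4! - C(4,3)·3! + C(4,4)·2!
= 720 - 480 + 144 - 24 + 2
= 362

362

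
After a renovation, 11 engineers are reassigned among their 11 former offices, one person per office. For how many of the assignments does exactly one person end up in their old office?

14684571

Pick the single fixed position: C(11,1) = 11 ways.
The other 10 form a derangement: !10 = 1334961.
Total: 11 × 1334961 = 14684571.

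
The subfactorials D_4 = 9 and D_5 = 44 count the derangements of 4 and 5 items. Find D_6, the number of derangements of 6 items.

265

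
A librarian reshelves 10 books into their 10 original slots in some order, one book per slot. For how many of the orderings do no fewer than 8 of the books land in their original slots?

Sum C(10,i)·!(10-i) for i = 8..10:
  i=8: C(10,8)·!2 = 45·1 = 45
  i=9: C(10,9)·!1 = 10·0 = 0
  i=10: C(10,10)·!0 = 1·1 = 1
Total = 46.

46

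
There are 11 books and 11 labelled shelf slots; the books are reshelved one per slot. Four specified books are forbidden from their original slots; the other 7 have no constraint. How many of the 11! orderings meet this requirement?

27422640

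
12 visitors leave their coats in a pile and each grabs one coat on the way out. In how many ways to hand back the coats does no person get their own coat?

176214841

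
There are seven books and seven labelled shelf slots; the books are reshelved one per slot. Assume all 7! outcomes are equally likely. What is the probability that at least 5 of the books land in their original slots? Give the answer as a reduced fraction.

11/2520

Favorable outcomes: Σ_{i≥5} C(7,i)·!(7-i) = 21·1 + 7·0 + 1·1 = 22.
Total outcomes: 7! = 5040.
Probability = 22/5040 = 11/2520.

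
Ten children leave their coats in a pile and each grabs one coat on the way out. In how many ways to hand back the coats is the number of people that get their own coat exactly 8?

Pick the 8 fixed positions: C(10,8) = 45 ways.
The remaining 2 must be deranged: !2 = 1.
Total: 45 × 1 = 45.

45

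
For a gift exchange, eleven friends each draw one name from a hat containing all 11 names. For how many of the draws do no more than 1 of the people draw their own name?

# with exactly i fixed is C(11,i)·!(11-i); sum over i=0..1:
  i=0: C(11,0)·!11 = 1·14684570 = 14684570
  i=1: C(11,1)·!10 = 11·1334961 = 14684571
Total = 29369141.

29369141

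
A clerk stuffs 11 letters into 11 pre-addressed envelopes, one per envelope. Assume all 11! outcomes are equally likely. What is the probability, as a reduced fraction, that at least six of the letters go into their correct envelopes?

5921/9979200

Favorable outcomes: Σ_{i≥6} C(11,i)·!(11-i) = 462·44 + 330·9 + 165·2 + 55·1 + 11·0 + 1·1 = 23684.
Total outcomes: 11! = 39916800.
Probability = 23684/39916800 = 5921/9979200.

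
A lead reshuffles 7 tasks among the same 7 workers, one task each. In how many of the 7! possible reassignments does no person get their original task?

1854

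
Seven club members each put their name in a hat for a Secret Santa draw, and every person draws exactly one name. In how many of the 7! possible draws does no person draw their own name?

1854

The subfactorial !7 = [7!/e] (nearest integer).
7! = 5040, and 5040/e ≈ 1854.11, so !7 = 1854.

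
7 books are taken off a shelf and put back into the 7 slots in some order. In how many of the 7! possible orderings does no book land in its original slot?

1854

!7 = 7! · Σ_{k=0}^{7} (-1)^k/k!
= 7! - 7!/1! + 7!/2! - 7!/3! + 7!/4! - 7!/5! + 7!/6! - 7!/7!
= 5040 - 5040 + 2520 - 840 + 210 - 42 + 7 - 1
= 1854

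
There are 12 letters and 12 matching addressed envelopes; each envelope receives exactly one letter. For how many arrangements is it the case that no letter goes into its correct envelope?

Recurrence: !12 = 11·(!11 + !10).
!12 = 11·(14684570 + 1334961) = 11·16019531 = 176214841

176214841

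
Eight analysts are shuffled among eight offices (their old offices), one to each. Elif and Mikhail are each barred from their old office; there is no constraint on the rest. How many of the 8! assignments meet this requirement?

30960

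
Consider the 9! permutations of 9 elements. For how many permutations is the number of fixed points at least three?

29143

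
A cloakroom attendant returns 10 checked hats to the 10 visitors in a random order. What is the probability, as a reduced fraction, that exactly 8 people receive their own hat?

1/80640

Favorable outcomes: C(10,8)·!2 = 45·1 = 45.
Total outcomes: 10! = 3628800.
Probability = 45/3628800 = 1/80640.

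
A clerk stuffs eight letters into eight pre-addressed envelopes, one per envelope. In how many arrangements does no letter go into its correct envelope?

!8 = 8! · Σ_{k=0}^{8} (-1)^k/k!
= 8! - 8!/1! + 8!/2! - 8!/3! + 8!/4! - 8!/5! + 8!/6! - 8!/7! + 8!/8!
= 40320 - 40320 + 20160 - 6720 + 1680 - 336 + 56 - 8 + 1
= 14833

14833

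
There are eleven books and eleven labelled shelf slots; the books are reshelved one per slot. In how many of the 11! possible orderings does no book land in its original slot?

14684570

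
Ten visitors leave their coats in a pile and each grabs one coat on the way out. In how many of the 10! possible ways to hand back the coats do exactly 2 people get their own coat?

Choose which 2 of the 10 are fixed: C(10,2) = 45.
The remaining 8 must be deranged: !8 = 14833.
Total: 45 × 14833 = 667485.

667485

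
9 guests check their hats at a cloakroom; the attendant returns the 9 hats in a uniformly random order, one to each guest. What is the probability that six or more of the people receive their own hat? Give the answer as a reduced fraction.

Favorable outcomes: Σ_{i≥6} C(9,i)·!(9-i) = 84·2 + 36·1 + 9·0 + 1·1 = 205.
Total outcomes: 9! = 362880.
Probability = 205/362880 = 41/72576.

41/72576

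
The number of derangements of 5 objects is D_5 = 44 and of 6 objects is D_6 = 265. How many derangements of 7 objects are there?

D_7 = (7-1)·(D_6 + D_5) = 6·(265 + 44) = 6·309 = 1854.

1854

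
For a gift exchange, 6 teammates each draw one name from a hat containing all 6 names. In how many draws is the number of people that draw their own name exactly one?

Choose which one of the 6 is fixed: C(6,1) = 6.
The remaining 5 must be deranged: !5 = 44.
Total: 6 × 44 = 264.

264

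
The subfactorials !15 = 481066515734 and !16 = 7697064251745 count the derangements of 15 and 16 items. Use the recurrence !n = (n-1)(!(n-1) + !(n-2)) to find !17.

130850092279664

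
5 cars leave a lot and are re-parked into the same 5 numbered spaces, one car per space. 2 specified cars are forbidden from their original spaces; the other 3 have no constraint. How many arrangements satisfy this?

78

Inclusion-exclusion on the 2 forbidden self-matches:
Σ_{j=0}^{2} (-1)^j C(2,j)(5-j)!
= C(2,0)·5! - C(2,1)·4! + C(2,2)·3!
= 120 - 48 + 6
= 78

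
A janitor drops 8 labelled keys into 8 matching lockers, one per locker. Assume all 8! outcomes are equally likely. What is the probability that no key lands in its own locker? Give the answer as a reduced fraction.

Favorable outcomes: !8 = 14833.
Total outcomes: 8! = 40320.
Probability = 14833/40320 = 2119/5760.

2119/5760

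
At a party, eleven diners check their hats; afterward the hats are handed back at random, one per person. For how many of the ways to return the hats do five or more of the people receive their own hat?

146114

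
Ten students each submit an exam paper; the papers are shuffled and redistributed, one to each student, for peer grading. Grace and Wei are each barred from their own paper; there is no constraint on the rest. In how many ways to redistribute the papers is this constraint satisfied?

2943360

Inclusion-exclusion on the 2 forbidden self-matches:
Σ_{j=0}^{2} (-1)^j C(2,j)(10-j)!
= C(2,0)·10! - C(2,1)·9! + C(2,2)·8!
= 3628800 - 725760 + 40320
= 2943360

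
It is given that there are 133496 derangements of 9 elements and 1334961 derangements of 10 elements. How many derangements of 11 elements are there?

14684570

D_11 = (11-1)·(D_10 + D_9) = 10·(1334961 + 133496) = 10·1468457 = 14684570.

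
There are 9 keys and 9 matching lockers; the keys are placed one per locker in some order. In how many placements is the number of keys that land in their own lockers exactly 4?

5544

Choose which 4 of the 9 are fixed: C(9,4) = 126.
The remaining 5 must be deranged: !5 = 44.
Total: 126 × 44 = 5544.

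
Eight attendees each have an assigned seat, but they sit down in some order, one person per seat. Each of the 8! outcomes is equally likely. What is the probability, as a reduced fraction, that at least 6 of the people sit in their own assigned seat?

29/40320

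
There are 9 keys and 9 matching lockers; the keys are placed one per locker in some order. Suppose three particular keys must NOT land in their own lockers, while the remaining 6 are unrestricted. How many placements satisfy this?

Let A_j be the event that the j-th constrained one is fixed. By inclusion-exclusion over the 3 events:
Σ_{j=0}^{3} (-1)^j C(3,j)(9-j)!
= C(3,0)·9! - C(3,1)·8! + C(3,2)·7! - C(3,3)·6!
= 362880 - 120960 + 15120 - 720
= 256320

256320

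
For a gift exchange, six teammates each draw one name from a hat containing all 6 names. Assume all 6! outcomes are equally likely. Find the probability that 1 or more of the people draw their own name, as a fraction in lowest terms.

91/144

Favorable outcomes: Σ_{i≥1} C(6,i)·!(6-i) = 6·44 + 15·9 + 20·2 + 15·1 + 6·0 + 1·1 = 455.
Total outcomes: 6! = 720.
Probability = 455/720 = 91/144.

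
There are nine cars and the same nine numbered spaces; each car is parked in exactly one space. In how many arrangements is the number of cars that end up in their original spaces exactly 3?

Choose which 3 of the 9 are fixed: C(9,3) = 84.
The remaining 6 must be deranged: !6 = 265.
Total: 84 × 265 = 22260.

22260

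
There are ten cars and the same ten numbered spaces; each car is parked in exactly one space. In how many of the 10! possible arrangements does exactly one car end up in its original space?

1334960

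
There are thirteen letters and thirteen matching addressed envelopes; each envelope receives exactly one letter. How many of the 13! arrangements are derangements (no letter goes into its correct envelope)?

Recurrence: !13 = 13·!12 + (-1)^13.
!13 = 13·176214841 - 1 = 2290792932

2290792932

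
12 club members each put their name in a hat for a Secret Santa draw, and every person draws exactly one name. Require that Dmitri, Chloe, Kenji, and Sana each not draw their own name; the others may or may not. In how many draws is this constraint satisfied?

339696000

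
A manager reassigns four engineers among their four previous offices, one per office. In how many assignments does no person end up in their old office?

The number of derangements of 4 is !4 = Σ_{k=0}^{4} (-1)^k·4!/k!
= 4! - 4!/1! + 4!/2! - 4!/3! + 4!/4!
= 24 - 24 + 12 - 4 + 1
= 9

9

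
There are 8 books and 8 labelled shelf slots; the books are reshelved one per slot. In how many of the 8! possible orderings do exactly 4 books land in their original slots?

630

Pick the 4 fixed positions: C(8,4) = 70 ways.
The other 4 form a derangement: !4 = 9.
Total: 70 × 9 = 630.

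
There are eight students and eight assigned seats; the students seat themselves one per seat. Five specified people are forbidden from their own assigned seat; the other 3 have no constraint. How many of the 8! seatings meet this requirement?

21234

Let A_j be the event that the j-th constrained one is fixed. By inclusion-exclusion over the 5 events:
Σ_{j=0}^{5} (-1)^j C(5,j)(8-j)!
= C(5,0)·8! - C(5,1)·7! + C(5,2)·6! - C(5,3)·5! + C(5,4)·4! - C(5,5)·3!
= 40320 - 25200 + 7200 - 1200 + 120 - 6
= 21234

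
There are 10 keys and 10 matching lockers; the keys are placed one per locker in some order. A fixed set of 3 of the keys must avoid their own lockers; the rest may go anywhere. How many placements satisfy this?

2656080

Let A_j be the event that the j-th constrained one is fixed. By inclusion-exclusion over the 3 events:
Σ_{j=0}^{3} (-1)^j C(3,j)(10-j)!
= C(3,0)·10! - C(3,1)·9! + C(3,2)·8! - C(3,3)·7!
= 3628800 - 1088640 + 120960 - 5040
= 2656080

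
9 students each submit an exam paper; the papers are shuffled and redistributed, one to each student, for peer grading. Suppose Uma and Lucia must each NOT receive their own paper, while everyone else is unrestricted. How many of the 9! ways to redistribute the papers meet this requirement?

287280

Let A_j be the event that the j-th constrained one is fixed. By inclusion-exclusion over the 2 events:
Σ_{j=0}^{2} (-1)^j C(2,j)(9-j)!
= C(2,0)·9! - C(2,1)·8! + C(2,2)·7!
= 362880 - 80640 + 5040
= 287280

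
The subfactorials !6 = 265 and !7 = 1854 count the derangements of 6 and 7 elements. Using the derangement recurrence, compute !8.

14833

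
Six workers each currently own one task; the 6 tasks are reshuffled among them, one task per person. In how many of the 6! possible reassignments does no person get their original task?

!6 is the nearest integer to 6!/e.
6! = 720, and 720/e ≈ 264.87, so !6 = 265.

265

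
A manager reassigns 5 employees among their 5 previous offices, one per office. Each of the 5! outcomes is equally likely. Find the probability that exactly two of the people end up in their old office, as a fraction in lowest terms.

Favorable outcomes: C(5,2)·!3 = 10·2 = 20.
Total outcomes: 5! = 120.
Probability = 20/120 = 1/6.

1/6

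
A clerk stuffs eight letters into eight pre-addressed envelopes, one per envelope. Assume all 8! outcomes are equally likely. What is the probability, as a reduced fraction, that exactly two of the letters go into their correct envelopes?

53/288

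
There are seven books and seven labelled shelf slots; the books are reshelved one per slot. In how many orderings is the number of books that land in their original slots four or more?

# with exactly i fixed is C(7,i)·!(7-i); sum over i=4..7:
  i=4: C(7,4)·!3 = 35·2 = 70
  i=5: C(7,5)·!2 = 21·1 = 21
  i=6: C(7,6)·!1 = 7·0 = 0
  i=7: C(7,7)·!0 = 1·1 = 1
Total = 92.

92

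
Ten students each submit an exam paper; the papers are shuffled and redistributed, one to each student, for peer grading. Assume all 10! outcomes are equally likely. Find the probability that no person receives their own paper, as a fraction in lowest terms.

Favorable outcomes: !10 = 1334961.
Total outcomes: 10! = 3628800.
Probability = 1334961/3628800 = 16481/44800.

16481/44800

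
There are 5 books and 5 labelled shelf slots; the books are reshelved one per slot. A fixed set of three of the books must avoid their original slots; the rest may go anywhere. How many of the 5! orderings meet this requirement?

64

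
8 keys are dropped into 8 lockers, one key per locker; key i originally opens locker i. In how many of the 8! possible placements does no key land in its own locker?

14833

!8 = 8! · Σ_{k=0}^{8} (-1)^k/k!
= 8! - 8!/1! + 8!/2! - 8!/3! + 8!/4! - 8!/5! + 8!/6! - 8!/7! + 8!/8!
= 40320 - 40320 + 20160 - 6720 + 1680 - 336 + 56 - 8 + 1
= 14833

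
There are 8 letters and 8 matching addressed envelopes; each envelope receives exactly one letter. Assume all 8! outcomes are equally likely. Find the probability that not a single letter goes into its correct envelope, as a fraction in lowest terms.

2119/5760

Favorable outcomes: !8 = 14833.
Total outcomes: 8! = 40320.
Probability = 14833/40320 = 2119/5760.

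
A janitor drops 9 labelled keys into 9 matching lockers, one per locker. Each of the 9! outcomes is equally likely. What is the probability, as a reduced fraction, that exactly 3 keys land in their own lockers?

53/864

Favorable outcomes: C(9,3)·!6 = 84·265 = 22260.
Total outcomes: 9! = 362880.
Probability = 22260/362880 = 53/864.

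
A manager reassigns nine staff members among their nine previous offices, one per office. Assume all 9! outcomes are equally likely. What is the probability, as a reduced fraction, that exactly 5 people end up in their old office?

1/320

Favorable outcomes: C(9,5)·!4 = 126·9 = 1134.
Total outcomes: 9! = 362880.
Probability = 1134/362880 = 1/320.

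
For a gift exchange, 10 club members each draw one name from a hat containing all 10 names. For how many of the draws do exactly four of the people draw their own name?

55650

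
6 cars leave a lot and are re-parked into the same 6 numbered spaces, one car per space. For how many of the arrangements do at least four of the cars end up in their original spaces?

# with exactly i fixed is C(6,i)·!(6-i); sum over i=4..6:
  i=4: C(6,4)·!2 = 15·1 = 15
  i=5: C(6,5)·!1 = 6·0 = 0
  i=6: C(6,6)·!0 = 1·1 = 1
Total = 16.

16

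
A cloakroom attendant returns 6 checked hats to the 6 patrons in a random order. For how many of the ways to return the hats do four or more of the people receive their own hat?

16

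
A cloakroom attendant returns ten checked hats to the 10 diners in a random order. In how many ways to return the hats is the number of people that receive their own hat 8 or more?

46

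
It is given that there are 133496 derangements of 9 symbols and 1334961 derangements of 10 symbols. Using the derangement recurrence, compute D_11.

D_11 = (11-1)·(D_10 + D_9) = 10·(1334961 + 133496) = 10·1468457 = 14684570.

14684570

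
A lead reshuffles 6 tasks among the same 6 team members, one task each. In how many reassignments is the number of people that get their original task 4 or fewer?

719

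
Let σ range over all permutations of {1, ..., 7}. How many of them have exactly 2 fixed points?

Choose which 2 of the 7 are fixed: C(7,2) = 21.
The remaining 5 must be deranged: !5 = 44.
Total: 21 × 44 = 924.

924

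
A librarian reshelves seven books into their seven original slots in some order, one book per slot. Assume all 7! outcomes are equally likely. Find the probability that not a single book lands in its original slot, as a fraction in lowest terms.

103/280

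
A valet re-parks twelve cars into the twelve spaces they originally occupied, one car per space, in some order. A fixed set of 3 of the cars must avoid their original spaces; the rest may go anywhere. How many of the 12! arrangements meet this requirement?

369774720

Inclusion-exclusion on the 3 forbidden self-matches:
Σ_{j=0}^{3} (-1)^j C(3,j)(12-j)!
= C(3,0)·12! - C(3,1)·11! + C(3,2)·10! - C(3,3)·9!
= 479001600 - 119750400 + 10886400 - 362880
= 369774720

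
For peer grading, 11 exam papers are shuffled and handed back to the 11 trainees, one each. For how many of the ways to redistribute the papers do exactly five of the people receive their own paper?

122430

Choose which 5 of the 11 are fixed: C(11,5) = 462.
The remaining 6 must be deranged: !6 = 265.
Total: 462 × 265 = 122430.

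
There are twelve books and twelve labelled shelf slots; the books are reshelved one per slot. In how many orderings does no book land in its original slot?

!12 = 12! · Σ_{k=0}^{12} (-1)^k/k!
= 12! - 12!/1! + 12!/2! - 12!/3! + 12!/4! - 12!/5! + 12!/6! - 12!/7! + 12!/8! - 12!/9! + 12!/10! - 12!/11! + 12!/12!
= 479001600 - 479001600 + 239500800 - 79833600 + 19958400 - 3991680 + 665280 - 95040 + 11880 - 1320 + 132 - 12 + 1
= 176214841

176214841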